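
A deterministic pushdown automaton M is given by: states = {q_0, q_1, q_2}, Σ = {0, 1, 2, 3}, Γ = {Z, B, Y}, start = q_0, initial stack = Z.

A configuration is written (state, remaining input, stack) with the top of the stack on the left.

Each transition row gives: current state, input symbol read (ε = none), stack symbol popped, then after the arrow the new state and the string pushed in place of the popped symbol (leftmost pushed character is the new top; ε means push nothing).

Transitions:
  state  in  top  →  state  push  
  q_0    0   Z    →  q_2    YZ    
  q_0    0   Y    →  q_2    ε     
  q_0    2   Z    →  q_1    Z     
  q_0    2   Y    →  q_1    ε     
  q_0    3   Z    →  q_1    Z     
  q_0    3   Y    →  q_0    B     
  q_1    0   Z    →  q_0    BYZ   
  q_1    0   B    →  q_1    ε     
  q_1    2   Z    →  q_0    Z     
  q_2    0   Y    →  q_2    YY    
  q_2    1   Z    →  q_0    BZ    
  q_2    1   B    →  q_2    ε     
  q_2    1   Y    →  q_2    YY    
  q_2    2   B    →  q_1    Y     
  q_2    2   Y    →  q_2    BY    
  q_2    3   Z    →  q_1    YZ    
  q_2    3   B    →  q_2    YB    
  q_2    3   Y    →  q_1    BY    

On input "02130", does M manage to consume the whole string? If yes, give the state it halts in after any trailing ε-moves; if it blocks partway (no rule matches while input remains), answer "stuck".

q_1

(q_0, 02130, Z)
  read 0, top Z: go to q_2, push YZ → (q_2, 2130, YZ)
  read 2, top Y: go to q_2, push BY → (q_2, 130, BYZ)
  read 1, top B: go to q_2, push ε → (q_2, 30, YZ)
  read 3, top Y: go to q_1, push BY → (q_1, 0, BYZ)
  read 0, top B: go to q_1, push ε → (q_1, ε, YZ)
All input consumed; M is in state q_1.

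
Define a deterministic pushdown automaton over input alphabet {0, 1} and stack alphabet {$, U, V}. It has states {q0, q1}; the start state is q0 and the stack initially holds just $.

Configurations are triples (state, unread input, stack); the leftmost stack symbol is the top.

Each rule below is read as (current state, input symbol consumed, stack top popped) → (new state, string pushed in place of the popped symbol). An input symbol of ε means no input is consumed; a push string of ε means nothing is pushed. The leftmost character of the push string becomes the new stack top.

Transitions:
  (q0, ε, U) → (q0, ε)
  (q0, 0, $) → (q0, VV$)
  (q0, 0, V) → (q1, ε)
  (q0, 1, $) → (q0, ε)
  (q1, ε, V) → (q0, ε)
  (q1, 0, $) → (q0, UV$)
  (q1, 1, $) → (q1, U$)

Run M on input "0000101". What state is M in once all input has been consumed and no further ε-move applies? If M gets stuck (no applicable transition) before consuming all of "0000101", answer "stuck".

(q0, 0000101, $)
  read 0, top $: go to q0, push VV$ → (q0, 000101, VV$)
  read 0, top V: go to q1, push ε → (q1, 00101, V$)
  ε-move, top V: go to q0, push ε → (q0, 00101, $)
  read 0, top $: go to q0, push VV$ → (q0, 0101, VV$)
  read 0, top V: go to q1, push ε → (q1, 101, V$)
  ε-move, top V: go to q0, push ε → (q0, 101, $)
  read 1, top $: go to q0, push ε → (q0, 01, ε)
No transition for (q0, 0, top ε); M blocks with input 01 remaining.

stuck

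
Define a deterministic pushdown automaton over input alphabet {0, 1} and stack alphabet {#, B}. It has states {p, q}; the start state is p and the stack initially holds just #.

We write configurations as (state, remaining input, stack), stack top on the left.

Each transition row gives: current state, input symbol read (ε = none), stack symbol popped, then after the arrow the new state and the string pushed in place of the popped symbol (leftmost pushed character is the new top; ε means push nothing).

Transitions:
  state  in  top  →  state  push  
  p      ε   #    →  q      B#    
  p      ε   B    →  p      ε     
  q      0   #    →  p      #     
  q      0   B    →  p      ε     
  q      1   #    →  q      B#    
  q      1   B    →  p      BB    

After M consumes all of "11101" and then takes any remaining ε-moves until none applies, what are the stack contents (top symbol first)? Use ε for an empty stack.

(p, 11101, #) ⊢ (q, 11101, B#) ⊢ (p, 1101, BB#) ⊢ (p, 1101, B#) ⊢ (p, 1101, #) ⊢ (q, 1101, B#) ⊢ (p, 101, BB#) ⊢ (p, 101, B#) ⊢ (p, 101, #) ⊢ (q, 101, B#) ⊢ (p, 01, BB#) ⊢ (p, 01, B#) ⊢ (p, 01, #) ⊢ (q, 01, B#) ⊢ (p, 1, #) ⊢ (q, 1, B#) ⊢ (p, ε, BB#) ⊢ (p, ε, B#) ⊢ (p, ε, #) ⊢ (q, ε, B#)
All input consumed in state q with stack B#.

B#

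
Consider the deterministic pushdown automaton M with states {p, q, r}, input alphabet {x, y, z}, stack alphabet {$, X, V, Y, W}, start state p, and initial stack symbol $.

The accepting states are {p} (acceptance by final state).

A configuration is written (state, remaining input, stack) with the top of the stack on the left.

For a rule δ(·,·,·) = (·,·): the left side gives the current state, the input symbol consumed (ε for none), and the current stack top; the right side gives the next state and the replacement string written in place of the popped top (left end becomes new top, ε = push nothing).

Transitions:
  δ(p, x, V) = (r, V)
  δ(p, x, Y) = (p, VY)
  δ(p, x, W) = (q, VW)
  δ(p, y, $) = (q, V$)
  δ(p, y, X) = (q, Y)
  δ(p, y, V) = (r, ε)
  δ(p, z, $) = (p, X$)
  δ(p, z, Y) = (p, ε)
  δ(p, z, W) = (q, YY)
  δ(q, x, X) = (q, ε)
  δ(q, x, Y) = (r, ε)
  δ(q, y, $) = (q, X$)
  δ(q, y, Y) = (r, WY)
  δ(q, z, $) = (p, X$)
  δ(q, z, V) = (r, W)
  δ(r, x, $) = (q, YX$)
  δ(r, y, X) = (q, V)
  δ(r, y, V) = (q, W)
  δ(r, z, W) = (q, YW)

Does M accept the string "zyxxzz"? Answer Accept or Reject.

(p, zyxxzz, $) ⊢ (p, yxxzz, X$) ⊢ (q, xxzz, Y$) ⊢ (r, xzz, $) ⊢ (q, zz, YX$)
No transition applies at (q, zz, YX$); input not fully consumed.

Reject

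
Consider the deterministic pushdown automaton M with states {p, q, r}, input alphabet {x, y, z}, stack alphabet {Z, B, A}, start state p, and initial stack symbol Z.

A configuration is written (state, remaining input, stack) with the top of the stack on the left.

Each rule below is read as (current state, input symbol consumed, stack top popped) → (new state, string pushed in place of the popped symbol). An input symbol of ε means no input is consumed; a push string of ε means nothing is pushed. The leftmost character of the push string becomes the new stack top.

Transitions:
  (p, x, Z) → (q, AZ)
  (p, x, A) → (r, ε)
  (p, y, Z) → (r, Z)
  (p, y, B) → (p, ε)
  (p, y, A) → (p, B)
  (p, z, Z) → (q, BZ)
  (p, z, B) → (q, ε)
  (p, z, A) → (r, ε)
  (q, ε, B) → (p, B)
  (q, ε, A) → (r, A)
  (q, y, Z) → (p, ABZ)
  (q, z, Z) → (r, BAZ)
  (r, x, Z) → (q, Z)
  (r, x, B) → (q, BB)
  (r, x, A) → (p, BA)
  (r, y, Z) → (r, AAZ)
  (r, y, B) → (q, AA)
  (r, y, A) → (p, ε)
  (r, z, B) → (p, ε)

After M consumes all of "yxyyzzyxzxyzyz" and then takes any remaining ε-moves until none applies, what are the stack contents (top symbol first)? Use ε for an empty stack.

(p, yxyyzzyxzxyzyz, Z)
  read y, top Z: go to r, push Z → (r, xyyzzyxzxyzyz, Z)
  read x, top Z: go to q, push Z → (q, yyzzyxzxyzyz, Z)
  read y, top Z: go to p, push ABZ → (p, yzzyxzxyzyz, ABZ)
  read y, top A: go to p, push B → (p, zzyxzxyzyz, BBZ)
  read z, top B: go to q, push ε → (q, zyxzxyzyz, BZ)
  ε-move, top B: go to p, push B → (p, zyxzxyzyz, BZ)
  read z, top B: go to q, push ε → (q, yxzxyzyz, Z)
  read y, top Z: go to p, push ABZ → (p, xzxyzyz, ABZ)
  read x, top A: go to r, push ε → (r, zxyzyz, BZ)
  read z, top B: go to p, push ε → (p, xyzyz, Z)
  read x, top Z: go to q, push AZ → (q, yzyz, AZ)
  ε-move, top A: go to r, push A → (r, yzyz, AZ)
  read y, top A: go to p, push ε → (p, zyz, Z)
  read z, top Z: go to q, push BZ → (q, yz, BZ)
  ε-move, top B: go to p, push B → (p, yz, BZ)
  read y, top B: go to p, push ε → (p, z, Z)
  read z, top Z: go to q, push BZ → (q, ε, BZ)
  ε-move, top B: go to p, push B → (p, ε, BZ)
All input consumed in state p with stack BZ.

BZ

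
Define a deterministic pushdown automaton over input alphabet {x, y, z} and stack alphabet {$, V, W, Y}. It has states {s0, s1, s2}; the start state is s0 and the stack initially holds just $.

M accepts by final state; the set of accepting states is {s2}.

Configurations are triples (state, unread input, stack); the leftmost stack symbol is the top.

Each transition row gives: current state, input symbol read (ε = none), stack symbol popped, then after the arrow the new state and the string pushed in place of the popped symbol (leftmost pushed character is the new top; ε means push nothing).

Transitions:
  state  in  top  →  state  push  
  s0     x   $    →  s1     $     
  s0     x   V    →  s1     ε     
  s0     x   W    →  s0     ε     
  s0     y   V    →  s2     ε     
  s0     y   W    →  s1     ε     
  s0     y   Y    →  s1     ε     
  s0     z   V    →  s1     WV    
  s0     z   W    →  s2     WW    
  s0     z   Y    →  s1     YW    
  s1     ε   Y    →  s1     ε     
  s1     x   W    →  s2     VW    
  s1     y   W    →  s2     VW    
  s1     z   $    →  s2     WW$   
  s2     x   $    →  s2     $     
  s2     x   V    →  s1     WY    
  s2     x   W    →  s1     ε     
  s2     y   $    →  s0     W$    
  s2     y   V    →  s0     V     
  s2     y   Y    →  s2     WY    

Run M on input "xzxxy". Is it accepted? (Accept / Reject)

(s0, xzxxy, $)
  read x, top $: go to s1, push $ → (s1, zxxy, $)
  read z, top $: go to s2, push WW$ → (s2, xxy, WW$)
  read x, top W: go to s1, push ε → (s1, xy, W$)
  read x, top W: go to s2, push VW → (s2, y, VW$)
  read y, top V: go to s0, push V → (s0, ε, VW$)
All input consumed; state s0 ∉ F and no further ε-move applies.

Reject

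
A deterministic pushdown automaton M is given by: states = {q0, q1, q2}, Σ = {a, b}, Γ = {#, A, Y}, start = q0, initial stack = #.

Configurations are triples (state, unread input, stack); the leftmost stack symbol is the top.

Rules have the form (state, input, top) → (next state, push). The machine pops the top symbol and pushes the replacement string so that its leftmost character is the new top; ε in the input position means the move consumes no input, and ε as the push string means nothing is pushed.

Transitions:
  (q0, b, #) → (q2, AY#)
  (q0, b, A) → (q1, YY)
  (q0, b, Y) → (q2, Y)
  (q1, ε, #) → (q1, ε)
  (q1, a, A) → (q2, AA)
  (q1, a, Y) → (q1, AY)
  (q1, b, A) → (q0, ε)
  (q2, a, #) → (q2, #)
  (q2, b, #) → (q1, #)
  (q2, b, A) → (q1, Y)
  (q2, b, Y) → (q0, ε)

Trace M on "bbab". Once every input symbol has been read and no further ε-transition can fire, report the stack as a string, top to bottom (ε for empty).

YY#

(q0, bbab, #)
  read b, top #: go to q2, push AY# → (q2, bab, AY#)
  read b, top A: go to q1, push Y → (q1, ab, YY#)
  read a, top Y: go to q1, push AY → (q1, b, AYY#)
  read b, top A: go to q0, push ε → (q0, ε, YY#)
All input consumed in state q0 with stack YY#.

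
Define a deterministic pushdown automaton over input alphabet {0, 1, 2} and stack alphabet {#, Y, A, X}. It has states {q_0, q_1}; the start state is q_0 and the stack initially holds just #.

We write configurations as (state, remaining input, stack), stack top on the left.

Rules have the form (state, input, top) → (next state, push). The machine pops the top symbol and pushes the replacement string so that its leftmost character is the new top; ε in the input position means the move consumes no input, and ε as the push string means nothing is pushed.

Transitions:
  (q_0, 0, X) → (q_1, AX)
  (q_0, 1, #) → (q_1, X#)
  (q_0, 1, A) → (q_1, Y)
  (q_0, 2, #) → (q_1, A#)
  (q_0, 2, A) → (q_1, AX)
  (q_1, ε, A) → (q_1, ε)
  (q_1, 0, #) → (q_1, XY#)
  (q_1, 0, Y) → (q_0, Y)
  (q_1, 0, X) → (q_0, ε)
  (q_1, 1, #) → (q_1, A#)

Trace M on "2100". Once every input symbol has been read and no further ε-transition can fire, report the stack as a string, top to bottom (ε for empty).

(q_0, 2100, #)
  read 2, top #: go to q_1, push A# → (q_1, 100, A#)
  ε-move, top A: go to q_1, push ε → (q_1, 100, #)
  read 1, top #: go to q_1, push A# → (q_1, 00, A#)
  ε-move, top A: go to q_1, push ε → (q_1, 00, #)
  read 0, top #: go to q_1, push XY# → (q_1, 0, XY#)
  read 0, top X: go to q_0, push ε → (q_0, ε, Y#)
All input consumed in state q_0 with stack Y#.

Y#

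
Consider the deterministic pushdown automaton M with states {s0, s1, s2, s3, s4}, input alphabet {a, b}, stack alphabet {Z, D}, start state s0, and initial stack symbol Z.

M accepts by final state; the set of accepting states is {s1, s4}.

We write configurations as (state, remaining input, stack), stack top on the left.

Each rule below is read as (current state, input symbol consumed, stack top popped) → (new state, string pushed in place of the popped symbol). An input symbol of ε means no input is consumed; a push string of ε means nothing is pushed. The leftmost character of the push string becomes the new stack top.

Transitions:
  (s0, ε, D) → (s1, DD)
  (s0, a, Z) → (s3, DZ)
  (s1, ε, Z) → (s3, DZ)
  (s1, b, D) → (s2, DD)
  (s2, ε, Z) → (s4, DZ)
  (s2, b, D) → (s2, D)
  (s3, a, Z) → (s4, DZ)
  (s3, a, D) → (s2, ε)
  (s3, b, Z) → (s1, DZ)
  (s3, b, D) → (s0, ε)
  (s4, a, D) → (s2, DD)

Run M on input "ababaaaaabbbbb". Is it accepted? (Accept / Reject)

Reject

(s0, ababaaaaabbbbb, Z)
  read a, top Z: go to s3, push DZ → (s3, babaaaaabbbbb, DZ)
  read b, top D: go to s0, push ε → (s0, abaaaaabbbbb, Z)
  read a, top Z: go to s3, push DZ → (s3, baaaaabbbbb, DZ)
  read b, top D: go to s0, push ε → (s0, aaaaabbbbb, Z)
  read a, top Z: go to s3, push DZ → (s3, aaaabbbbb, DZ)
  read a, top D: go to s2, push ε → (s2, aaabbbbb, Z)
  ε-move, top Z: go to s4, push DZ → (s4, aaabbbbb, DZ)
  read a, top D: go to s2, push DD → (s2, aabbbbb, DDZ)
No transition applies at (s2, aabbbbb, DDZ); input not fully consumed.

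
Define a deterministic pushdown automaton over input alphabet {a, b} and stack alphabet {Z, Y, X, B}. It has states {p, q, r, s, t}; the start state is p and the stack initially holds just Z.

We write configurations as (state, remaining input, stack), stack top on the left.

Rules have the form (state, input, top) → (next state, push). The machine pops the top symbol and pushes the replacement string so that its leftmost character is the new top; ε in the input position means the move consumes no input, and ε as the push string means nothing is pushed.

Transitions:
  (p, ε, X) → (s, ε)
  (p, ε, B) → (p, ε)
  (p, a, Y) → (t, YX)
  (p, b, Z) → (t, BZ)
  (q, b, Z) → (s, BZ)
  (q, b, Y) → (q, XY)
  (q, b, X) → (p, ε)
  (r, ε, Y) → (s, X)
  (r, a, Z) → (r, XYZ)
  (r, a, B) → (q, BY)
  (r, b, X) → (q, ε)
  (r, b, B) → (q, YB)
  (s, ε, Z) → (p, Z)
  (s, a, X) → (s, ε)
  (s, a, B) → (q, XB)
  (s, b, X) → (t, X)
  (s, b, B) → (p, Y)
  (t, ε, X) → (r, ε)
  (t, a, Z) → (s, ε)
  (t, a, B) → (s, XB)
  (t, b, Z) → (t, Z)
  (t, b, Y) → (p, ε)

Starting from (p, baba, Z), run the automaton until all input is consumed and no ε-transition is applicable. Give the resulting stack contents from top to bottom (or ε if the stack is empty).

(p, baba, Z)
  read b, top Z: go to t, push BZ → (t, aba, BZ)
  read a, top B: go to s, push XB → (s, ba, XBZ)
  read b, top X: go to t, push X → (t, a, XBZ)
  ε-move, top X: go to r, push ε → (r, a, BZ)
  read a, top B: go to q, push BY → (q, ε, BYZ)
All input consumed in state q with stack BYZ.

BYZ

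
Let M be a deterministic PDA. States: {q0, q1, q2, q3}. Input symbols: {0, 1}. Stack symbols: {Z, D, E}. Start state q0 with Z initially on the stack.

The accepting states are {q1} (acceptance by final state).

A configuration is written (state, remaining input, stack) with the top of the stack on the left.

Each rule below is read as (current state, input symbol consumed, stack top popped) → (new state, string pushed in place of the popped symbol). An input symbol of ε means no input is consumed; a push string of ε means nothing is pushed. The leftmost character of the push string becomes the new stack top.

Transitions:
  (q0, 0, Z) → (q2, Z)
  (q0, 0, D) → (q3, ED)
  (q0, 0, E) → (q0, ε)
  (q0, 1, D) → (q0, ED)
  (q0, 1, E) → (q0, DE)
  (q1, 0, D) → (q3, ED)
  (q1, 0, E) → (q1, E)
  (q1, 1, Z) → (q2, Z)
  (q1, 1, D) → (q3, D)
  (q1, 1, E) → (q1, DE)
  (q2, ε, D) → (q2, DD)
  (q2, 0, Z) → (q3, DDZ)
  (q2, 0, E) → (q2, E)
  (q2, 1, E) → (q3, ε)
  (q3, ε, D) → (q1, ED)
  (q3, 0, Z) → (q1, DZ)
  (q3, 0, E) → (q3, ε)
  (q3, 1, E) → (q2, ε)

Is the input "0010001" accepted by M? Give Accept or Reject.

Accept

(q0, 0010001, Z) ⊢ (q2, 010001, Z) ⊢ (q3, 10001, DDZ) ⊢ (q1, 10001, EDDZ) ⊢ (q1, 0001, DEDDZ) ⊢ (q3, 001, EDEDDZ) ⊢ (q3, 01, DEDDZ) ⊢ (q1, 01, EDEDDZ) ⊢ (q1, 1, EDEDDZ) ⊢ (q1, ε, DEDEDDZ)
All input consumed; state q1 ∈ F.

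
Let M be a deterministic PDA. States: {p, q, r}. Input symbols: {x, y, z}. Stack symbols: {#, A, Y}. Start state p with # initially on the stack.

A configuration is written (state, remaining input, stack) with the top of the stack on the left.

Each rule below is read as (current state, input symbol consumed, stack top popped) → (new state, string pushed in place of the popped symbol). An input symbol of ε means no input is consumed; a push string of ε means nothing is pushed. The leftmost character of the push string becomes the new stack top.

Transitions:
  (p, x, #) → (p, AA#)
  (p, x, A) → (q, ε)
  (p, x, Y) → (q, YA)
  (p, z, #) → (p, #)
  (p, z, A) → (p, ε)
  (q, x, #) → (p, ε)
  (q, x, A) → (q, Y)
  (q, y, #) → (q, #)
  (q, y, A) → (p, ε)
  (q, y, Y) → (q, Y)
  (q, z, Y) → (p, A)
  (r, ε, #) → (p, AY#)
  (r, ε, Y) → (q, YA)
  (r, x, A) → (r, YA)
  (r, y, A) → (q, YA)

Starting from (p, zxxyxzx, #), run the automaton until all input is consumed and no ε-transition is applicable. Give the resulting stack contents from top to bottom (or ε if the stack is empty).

(p, zxxyxzx, #)
  read z, top #: go to p, push # → (p, xxyxzx, #)
  read x, top #: go to p, push AA# → (p, xyxzx, AA#)
  read x, top A: go to q, push ε → (q, yxzx, A#)
  read y, top A: go to p, push ε → (p, xzx, #)
  read x, top #: go to p, push AA# → (p, zx, AA#)
  read z, top A: go to p, push ε → (p, x, A#)
  read x, top A: go to q, push ε → (q, ε, #)
All input consumed in state q with stack #.

#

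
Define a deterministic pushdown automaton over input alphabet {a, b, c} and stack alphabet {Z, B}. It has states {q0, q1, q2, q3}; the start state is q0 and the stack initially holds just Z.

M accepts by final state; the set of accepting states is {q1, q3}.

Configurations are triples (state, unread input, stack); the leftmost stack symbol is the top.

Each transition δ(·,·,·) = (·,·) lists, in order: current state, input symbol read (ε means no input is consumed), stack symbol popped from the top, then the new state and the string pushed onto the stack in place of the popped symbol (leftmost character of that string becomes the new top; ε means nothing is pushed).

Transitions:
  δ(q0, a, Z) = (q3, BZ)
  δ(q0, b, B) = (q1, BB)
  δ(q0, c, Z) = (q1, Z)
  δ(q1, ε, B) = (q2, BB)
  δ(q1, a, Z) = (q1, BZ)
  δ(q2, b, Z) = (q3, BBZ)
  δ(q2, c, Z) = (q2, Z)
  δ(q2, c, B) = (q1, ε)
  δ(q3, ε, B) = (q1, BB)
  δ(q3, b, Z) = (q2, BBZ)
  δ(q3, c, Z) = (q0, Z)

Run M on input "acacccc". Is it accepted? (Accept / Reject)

(q0, acacccc, Z)
  read a, top Z: go to q3, push BZ → (q3, cacccc, BZ)
  ε-move, top B: go to q1, push BB → (q1, cacccc, BBZ)
  ε-move, top B: go to q2, push BB → (q2, cacccc, BBBZ)
  read c, top B: go to q1, push ε → (q1, acccc, BBZ)
  ε-move, top B: go to q2, push BB → (q2, acccc, BBBZ)
No transition applies at (q2, acccc, BBBZ); input not fully consumed.

Reject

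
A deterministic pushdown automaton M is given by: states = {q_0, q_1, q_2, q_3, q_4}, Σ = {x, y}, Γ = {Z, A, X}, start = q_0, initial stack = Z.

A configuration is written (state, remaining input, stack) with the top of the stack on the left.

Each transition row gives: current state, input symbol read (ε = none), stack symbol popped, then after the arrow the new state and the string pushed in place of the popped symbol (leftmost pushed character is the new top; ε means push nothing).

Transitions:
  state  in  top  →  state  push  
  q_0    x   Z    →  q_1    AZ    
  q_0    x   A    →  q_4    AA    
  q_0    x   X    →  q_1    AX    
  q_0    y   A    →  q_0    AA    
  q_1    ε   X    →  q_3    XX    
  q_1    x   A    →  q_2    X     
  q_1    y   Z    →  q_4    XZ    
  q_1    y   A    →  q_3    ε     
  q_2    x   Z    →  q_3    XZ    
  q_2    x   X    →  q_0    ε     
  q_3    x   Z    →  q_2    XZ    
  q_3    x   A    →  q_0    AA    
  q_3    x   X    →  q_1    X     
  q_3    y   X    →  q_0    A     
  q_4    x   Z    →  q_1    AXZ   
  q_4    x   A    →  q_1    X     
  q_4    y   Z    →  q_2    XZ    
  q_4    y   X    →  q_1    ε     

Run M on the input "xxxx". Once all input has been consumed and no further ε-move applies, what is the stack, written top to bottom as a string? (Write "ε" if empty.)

AZ

(q_0, xxxx, Z) ⊢ (q_1, xxx, AZ) ⊢ (q_2, xx, XZ) ⊢ (q_0, x, Z) ⊢ (q_1, ε, AZ)
All input consumed in state q_1 with stack AZ.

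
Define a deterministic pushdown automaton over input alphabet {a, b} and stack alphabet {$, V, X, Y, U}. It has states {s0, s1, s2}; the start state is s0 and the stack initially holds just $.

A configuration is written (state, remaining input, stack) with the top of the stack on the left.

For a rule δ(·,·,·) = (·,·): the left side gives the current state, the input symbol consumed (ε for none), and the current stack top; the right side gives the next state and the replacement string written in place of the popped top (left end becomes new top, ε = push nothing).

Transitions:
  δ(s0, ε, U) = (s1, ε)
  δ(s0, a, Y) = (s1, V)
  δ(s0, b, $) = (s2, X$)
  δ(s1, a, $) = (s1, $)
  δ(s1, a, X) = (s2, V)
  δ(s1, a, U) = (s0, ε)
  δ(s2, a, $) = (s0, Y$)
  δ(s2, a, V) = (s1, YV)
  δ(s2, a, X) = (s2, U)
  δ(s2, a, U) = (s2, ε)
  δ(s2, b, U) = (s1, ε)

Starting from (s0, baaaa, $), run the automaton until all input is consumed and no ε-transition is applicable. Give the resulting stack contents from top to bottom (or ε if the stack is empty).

(s0, baaaa, $)
  read b, top $: go to s2, push X$ → (s2, aaaa, X$)
  read a, top X: go to s2, push U → (s2, aaa, U$)
  read a, top U: go to s2, push ε → (s2, aa, $)
  read a, top $: go to s0, push Y$ → (s0, a, Y$)
  read a, top Y: go to s1, push V → (s1, ε, V$)
All input consumed in state s1 with stack V$.

V$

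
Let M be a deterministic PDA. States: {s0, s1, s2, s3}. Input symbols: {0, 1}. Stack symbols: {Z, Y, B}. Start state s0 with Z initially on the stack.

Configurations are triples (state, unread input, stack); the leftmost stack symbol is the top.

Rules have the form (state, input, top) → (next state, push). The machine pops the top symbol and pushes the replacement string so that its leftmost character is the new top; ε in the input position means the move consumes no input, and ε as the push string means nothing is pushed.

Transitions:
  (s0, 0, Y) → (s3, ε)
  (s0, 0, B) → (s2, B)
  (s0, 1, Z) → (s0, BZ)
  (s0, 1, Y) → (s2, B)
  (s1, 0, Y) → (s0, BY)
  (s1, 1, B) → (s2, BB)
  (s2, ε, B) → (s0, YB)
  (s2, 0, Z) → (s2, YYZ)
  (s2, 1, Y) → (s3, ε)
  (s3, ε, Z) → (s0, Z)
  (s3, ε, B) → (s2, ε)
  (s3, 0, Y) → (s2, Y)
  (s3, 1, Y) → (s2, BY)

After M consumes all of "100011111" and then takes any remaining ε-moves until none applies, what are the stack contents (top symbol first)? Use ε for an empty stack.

(s0, 100011111, Z) ⊢ (s0, 00011111, BZ) ⊢ (s2, 0011111, BZ) ⊢ (s0, 0011111, YBZ) ⊢ (s3, 011111, BZ) ⊢ (s2, 011111, Z) ⊢ (s2, 11111, YYZ) ⊢ (s3, 1111, YZ) ⊢ (s2, 111, BYZ) ⊢ (s0, 111, YBYZ) ⊢ (s2, 11, BBYZ) ⊢ (s0, 11, YBBYZ) ⊢ (s2, 1, BBBYZ) ⊢ (s0, 1, YBBBYZ) ⊢ (s2, ε, BBBBYZ) ⊢ (s0, ε, YBBBBYZ)
All input consumed in state s0 with stack YBBBBYZ.

YBBBBYZ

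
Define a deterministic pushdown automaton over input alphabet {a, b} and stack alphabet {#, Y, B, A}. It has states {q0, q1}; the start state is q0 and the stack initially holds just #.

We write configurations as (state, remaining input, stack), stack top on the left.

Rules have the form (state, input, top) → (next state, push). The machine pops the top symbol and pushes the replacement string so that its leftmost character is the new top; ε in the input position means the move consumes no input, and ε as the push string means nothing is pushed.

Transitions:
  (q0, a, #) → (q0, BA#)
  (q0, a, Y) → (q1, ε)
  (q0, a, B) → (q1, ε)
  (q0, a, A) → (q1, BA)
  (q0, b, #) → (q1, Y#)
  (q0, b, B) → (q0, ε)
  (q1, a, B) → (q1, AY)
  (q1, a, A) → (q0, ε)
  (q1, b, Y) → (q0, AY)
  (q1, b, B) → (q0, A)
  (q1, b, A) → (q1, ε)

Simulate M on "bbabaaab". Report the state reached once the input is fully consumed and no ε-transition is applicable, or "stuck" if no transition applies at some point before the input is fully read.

(q0, bbabaaab, #) ⊢ (q1, babaaab, Y#) ⊢ (q0, abaaab, AY#) ⊢ (q1, baaab, BAY#) ⊢ (q0, aaab, AAY#) ⊢ (q1, aab, BAAY#) ⊢ (q1, ab, AYAAY#) ⊢ (q0, b, YAAY#)
No transition for (q0, b, top Y); M blocks with input b remaining.

stuck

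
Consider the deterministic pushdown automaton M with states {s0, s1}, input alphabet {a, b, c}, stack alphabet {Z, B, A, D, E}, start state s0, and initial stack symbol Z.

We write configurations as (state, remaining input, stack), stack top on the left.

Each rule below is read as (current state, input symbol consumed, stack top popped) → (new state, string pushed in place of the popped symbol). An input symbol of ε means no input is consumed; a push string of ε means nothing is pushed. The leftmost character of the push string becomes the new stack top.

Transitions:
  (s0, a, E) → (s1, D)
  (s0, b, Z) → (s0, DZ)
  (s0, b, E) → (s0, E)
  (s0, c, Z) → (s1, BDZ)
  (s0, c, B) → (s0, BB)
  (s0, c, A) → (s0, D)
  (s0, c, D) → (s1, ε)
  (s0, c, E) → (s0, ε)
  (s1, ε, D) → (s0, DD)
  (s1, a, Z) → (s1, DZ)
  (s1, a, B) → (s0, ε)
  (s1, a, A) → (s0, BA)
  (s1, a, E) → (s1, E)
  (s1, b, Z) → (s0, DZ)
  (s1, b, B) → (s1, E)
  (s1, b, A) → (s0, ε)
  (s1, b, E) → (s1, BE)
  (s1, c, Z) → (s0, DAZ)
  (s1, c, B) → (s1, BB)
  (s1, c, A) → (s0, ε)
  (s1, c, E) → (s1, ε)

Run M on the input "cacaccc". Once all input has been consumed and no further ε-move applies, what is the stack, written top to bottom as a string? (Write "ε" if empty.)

DDZ

(s0, cacaccc, Z) ⊢ (s1, acaccc, BDZ) ⊢ (s0, caccc, DZ) ⊢ (s1, accc, Z) ⊢ (s1, ccc, DZ) ⊢ (s0, ccc, DDZ) ⊢ (s1, cc, DZ) ⊢ (s0, cc, DDZ) ⊢ (s1, c, DZ) ⊢ (s0, c, DDZ) ⊢ (s1, ε, DZ) ⊢ (s0, ε, DDZ)
All input consumed in state s0 with stack DDZ.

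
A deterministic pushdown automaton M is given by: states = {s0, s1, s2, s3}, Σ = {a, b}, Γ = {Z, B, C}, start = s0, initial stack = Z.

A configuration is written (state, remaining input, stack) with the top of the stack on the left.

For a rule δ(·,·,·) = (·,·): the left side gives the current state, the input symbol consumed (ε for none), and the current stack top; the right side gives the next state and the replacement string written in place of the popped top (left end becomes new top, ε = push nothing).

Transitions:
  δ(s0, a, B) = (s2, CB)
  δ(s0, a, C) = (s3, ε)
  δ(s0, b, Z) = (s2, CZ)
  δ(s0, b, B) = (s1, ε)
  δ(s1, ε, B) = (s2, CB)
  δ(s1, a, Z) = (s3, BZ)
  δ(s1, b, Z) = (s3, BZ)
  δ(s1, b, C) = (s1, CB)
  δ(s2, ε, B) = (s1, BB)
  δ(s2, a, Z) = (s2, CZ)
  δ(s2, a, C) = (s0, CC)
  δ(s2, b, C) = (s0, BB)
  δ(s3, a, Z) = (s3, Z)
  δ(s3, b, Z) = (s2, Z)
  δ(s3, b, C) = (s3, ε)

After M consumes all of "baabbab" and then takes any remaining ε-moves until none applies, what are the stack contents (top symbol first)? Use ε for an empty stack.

(s0, baabbab, Z) ⊢ (s2, aabbab, CZ) ⊢ (s0, abbab, CCZ) ⊢ (s3, bbab, CZ) ⊢ (s3, bab, Z) ⊢ (s2, ab, Z) ⊢ (s2, b, CZ) ⊢ (s0, ε, BBZ)
All input consumed in state s0 with stack BBZ.

BBZ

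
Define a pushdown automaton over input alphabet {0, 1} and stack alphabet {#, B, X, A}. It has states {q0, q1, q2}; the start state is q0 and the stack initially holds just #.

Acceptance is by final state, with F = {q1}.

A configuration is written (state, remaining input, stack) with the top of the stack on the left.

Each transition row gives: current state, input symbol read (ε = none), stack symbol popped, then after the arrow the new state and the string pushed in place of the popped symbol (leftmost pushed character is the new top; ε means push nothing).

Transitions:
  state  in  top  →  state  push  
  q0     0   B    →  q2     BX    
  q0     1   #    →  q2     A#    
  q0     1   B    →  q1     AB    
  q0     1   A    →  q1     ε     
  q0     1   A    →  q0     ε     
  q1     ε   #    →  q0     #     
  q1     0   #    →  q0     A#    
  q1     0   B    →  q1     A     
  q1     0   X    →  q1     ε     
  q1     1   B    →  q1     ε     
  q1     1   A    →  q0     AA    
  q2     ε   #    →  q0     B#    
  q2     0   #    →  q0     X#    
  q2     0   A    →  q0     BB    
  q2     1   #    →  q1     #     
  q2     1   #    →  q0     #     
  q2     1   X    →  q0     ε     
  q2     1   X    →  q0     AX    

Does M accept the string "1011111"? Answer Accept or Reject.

One accepting computation: (q0, 1011111, #) ⊢ (q2, 011111, A#) ⊢ (q0, 11111, BB#) ⊢ (q1, 1111, ABB#) ⊢ (q0, 111, AABB#) ⊢ (q1, 11, ABB#) ⊢ (q0, 1, AABB#) ⊢ (q1, ε, ABB#)
All input consumed and state q1 ∈ F.

Accept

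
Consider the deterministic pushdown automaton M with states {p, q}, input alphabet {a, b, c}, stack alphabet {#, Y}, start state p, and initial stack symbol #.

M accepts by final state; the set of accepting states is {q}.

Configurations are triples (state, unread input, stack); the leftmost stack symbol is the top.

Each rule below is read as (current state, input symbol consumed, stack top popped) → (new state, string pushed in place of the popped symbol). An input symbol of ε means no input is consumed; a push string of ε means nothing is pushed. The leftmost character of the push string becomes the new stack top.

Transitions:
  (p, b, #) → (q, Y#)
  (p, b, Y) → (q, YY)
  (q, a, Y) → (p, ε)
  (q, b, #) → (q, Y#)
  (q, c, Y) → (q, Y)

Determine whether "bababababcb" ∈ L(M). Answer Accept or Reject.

Reject

(p, bababababcb, #)
  read b, top #: go to q, push Y# → (q, ababababcb, Y#)
  read a, top Y: go to p, push ε → (p, babababcb, #)
  read b, top #: go to q, push Y# → (q, abababcb, Y#)
  read a, top Y: go to p, push ε → (p, bababcb, #)
  read b, top #: go to q, push Y# → (q, ababcb, Y#)
  read a, top Y: go to p, push ε → (p, babcb, #)
  read b, top #: go to q, push Y# → (q, abcb, Y#)
  read a, top Y: go to p, push ε → (p, bcb, #)
  read b, top #: go to q, push Y# → (q, cb, Y#)
  read c, top Y: go to q, push Y → (q, b, Y#)
No transition applies at (q, b, Y#); input not fully consumed.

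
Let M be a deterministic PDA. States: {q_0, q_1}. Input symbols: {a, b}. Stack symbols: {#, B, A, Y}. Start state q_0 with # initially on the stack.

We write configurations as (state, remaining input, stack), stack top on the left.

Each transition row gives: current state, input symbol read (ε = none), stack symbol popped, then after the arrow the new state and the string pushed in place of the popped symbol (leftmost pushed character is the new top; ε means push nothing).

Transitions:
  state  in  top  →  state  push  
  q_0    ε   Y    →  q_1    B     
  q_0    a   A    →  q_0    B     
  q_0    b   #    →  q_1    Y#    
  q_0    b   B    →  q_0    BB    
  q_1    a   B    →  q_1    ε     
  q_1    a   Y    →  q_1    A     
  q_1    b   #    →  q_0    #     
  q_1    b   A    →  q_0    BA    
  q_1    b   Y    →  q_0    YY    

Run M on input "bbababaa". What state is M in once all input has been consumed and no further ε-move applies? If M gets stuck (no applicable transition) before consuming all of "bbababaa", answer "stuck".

q_1

(q_0, bbababaa, #) ⊢ (q_1, bababaa, Y#) ⊢ (q_0, ababaa, YY#) ⊢ (q_1, ababaa, BY#) ⊢ (q_1, babaa, Y#) ⊢ (q_0, abaa, YY#) ⊢ (q_1, abaa, BY#) ⊢ (q_1, baa, Y#) ⊢ (q_0, aa, YY#) ⊢ (q_1, aa, BY#) ⊢ (q_1, a, Y#) ⊢ (q_1, ε, A#)
All input consumed; M is in state q_1.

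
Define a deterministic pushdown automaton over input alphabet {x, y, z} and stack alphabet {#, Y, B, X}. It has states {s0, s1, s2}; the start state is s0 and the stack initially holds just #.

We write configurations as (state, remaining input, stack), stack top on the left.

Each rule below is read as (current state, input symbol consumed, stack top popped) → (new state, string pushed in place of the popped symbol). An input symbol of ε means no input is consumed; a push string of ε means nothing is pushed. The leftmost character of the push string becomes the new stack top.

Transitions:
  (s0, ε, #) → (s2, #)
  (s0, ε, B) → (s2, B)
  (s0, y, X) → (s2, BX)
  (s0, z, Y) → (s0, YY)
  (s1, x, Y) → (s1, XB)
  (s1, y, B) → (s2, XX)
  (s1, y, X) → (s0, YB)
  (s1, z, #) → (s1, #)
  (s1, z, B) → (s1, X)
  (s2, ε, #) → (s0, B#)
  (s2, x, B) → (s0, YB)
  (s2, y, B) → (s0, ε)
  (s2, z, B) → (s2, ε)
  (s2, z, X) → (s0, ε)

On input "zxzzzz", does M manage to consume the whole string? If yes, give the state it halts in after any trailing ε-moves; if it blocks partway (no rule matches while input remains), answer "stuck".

s0

(s0, zxzzzz, #)
  ε-move, top #: go to s2, push # → (s2, zxzzzz, #)
  ε-move, top #: go to s0, push B# → (s0, zxzzzz, B#)
  ε-move, top B: go to s2, push B → (s2, zxzzzz, B#)
  read z, top B: go to s2, push ε → (s2, xzzzz, #)
  ε-move, top #: go to s0, push B# → (s0, xzzzz, B#)
  ε-move, top B: go to s2, push B → (s2, xzzzz, B#)
  read x, top B: go to s0, push YB → (s0, zzzz, YB#)
  read z, top Y: go to s0, push YY → (s0, zzz, YYB#)
  read z, top Y: go to s0, push YY → (s0, zz, YYYB#)
  read z, top Y: go to s0, push YY → (s0, z, YYYYB#)
  read z, top Y: go to s0, push YY → (s0, ε, YYYYYB#)
All input consumed; M is in state s0.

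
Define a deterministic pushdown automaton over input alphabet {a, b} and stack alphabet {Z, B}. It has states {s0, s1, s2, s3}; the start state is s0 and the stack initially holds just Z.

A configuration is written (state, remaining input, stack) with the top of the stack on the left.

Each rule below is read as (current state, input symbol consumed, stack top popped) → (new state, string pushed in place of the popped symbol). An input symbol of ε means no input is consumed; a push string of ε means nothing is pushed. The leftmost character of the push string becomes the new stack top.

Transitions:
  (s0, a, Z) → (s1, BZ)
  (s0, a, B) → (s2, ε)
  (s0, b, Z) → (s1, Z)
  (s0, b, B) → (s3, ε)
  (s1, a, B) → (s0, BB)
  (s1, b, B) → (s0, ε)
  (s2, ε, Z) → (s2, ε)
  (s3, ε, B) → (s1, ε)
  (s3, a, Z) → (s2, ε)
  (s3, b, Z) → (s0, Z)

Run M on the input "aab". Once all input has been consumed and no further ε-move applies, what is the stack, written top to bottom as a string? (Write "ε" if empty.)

(s0, aab, Z)
  read a, top Z: go to s1, push BZ → (s1, ab, BZ)
  read a, top B: go to s0, push BB → (s0, b, BBZ)
  read b, top B: go to s3, push ε → (s3, ε, BZ)
  ε-move, top B: go to s1, push ε → (s1, ε, Z)
All input consumed in state s1 with stack Z.

Z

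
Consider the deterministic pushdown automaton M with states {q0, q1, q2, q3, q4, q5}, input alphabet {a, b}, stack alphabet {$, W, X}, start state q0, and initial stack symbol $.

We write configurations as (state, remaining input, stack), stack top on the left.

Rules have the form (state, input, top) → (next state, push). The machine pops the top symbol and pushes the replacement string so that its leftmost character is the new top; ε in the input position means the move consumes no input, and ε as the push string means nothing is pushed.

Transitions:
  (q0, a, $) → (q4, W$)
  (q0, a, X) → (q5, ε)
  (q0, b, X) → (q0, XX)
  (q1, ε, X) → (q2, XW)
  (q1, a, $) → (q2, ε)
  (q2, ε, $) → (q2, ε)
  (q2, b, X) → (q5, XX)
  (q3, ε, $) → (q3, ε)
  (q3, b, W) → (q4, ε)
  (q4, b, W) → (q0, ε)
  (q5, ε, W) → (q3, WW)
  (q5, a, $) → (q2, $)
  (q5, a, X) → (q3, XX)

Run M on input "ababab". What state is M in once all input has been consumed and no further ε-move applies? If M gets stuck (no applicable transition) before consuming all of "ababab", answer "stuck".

(q0, ababab, $) ⊢ (q4, babab, W$) ⊢ (q0, abab, $) ⊢ (q4, bab, W$) ⊢ (q0, ab, $) ⊢ (q4, b, W$) ⊢ (q0, ε, $)
All input consumed; M is in state q0.

q0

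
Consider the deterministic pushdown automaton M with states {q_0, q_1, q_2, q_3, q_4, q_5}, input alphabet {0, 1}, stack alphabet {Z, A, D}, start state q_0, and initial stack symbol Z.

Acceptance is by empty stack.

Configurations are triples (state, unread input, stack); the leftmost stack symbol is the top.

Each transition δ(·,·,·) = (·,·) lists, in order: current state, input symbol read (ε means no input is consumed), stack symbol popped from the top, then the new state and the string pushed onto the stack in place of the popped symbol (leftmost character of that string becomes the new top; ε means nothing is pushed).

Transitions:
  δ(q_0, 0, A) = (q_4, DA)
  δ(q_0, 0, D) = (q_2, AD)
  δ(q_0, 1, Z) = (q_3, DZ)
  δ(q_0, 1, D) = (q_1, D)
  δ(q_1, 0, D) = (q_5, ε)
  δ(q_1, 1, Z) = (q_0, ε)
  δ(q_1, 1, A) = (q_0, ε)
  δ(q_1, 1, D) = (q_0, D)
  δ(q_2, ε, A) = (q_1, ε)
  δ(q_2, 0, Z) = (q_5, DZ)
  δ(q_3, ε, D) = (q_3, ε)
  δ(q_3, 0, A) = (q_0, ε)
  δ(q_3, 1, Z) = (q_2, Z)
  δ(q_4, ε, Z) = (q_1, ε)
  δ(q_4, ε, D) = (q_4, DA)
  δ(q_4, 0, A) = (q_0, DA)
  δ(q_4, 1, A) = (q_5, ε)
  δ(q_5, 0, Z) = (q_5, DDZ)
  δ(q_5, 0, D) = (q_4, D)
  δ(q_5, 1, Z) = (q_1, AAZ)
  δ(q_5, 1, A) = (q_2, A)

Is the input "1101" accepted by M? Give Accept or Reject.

(q_0, 1101, Z)
  read 1, top Z: go to q_3, push DZ → (q_3, 101, DZ)
  ε-move, top D: go to q_3, push ε → (q_3, 101, Z)
  read 1, top Z: go to q_2, push Z → (q_2, 01, Z)
  read 0, top Z: go to q_5, push DZ → (q_5, 1, DZ)
No transition applies at (q_5, 1, DZ); input not fully consumed.

Reject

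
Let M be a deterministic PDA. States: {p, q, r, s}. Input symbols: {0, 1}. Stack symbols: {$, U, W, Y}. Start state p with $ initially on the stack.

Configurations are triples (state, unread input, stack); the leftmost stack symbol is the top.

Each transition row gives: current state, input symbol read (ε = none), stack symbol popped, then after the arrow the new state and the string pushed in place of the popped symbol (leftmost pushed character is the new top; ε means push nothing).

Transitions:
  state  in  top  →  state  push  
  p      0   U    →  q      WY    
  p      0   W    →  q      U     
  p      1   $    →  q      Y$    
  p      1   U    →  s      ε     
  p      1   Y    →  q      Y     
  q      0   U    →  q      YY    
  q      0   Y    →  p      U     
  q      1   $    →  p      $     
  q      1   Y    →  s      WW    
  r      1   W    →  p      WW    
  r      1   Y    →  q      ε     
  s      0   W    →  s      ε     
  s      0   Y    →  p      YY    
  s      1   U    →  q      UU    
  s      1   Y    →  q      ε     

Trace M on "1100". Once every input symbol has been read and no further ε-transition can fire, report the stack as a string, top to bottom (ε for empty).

$

(p, 1100, $)
  read 1, top $: go to q, push Y$ → (q, 100, Y$)
  read 1, top Y: go to s, push WW → (s, 00, WW$)
  read 0, top W: go to s, push ε → (s, 0, W$)
  read 0, top W: go to s, push ε → (s, ε, $)
All input consumed in state s with stack $.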